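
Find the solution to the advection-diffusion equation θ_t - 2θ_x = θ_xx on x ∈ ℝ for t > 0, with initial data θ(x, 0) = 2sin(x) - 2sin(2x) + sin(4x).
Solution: Moving frame: η = x + 2t, σ = t, θ = u(η,σ), so θ_t = u_σ + 2u_η and θ_xx = u_ηη.
Hence θ_t - 2θ_x = u_σ and the PDE becomes the heat equation u_σ = u_ηη on η ∈ ℝ.
Initial data: u(η,0) = θ(η,0) = 2sin(η) - 2sin(2η) + sin(4η). Each mode sin(nη) decays as exp(-n²σ) on ℝ, so u(η,σ) = Σ c_n exp(-n²σ) sin(nη) with c_1=2, c_2=-2, c_4=1: u(η,σ) = 2exp(-σ)sin(η) - 2exp(-4σ)sin(2η) + exp(-16σ)sin(4η).
Substituting back: θ(x,t) = u(x + 2t, t).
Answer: θ(x, t) = 2exp(-t)sin(2t + x) - 2exp(-4t)sin(4t + 2x) + exp(-16t)sin(8t + 4x)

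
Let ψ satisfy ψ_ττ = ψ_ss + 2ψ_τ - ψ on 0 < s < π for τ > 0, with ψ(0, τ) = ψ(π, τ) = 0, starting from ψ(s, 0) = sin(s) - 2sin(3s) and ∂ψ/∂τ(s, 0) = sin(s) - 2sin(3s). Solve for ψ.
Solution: Substitute ψ = exp(τ)u.
Then ψ_τ = exp(τ)(u_τ + u), ψ_ττ = exp(τ)(u_ττ + 2u_τ + u), ψ_ss = exp(τ)u_ss; substituting and dividing by exp(τ), the lower-order terms cancel: u_ττ = u_ss (standard wave equation).
Data for u: u(s,0) = ψ(s,0) = sin(s) - 2sin(3s); u_τ(s,0) = ψ_τ(s,0) - ψ(s,0) = 0. The boundary conditions carry over: u(0,τ) = u(π,τ) = 0.
Separating variables: u = Σ [A_n cos(ω_n τ) + B_n sin(ω_n τ)] sin(ns), ω_n = n. From ICs: A_1=1, A_3=-2.
So u(s,τ) = sin(s)cos(τ) - 2sin(3s)cos(3τ), and ψ(s,τ) = exp(τ)u(s,τ).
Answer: ψ(s, τ) = exp(τ)sin(s)cos(τ) - 2exp(τ)sin(3s)cos(3τ)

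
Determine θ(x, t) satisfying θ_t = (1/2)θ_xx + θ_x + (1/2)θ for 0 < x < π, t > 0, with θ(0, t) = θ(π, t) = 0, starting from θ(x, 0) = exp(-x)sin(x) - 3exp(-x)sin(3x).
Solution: Substitute θ = exp(-x)u, i.e. u = exp(x)θ.
By the product rule, θ_x = exp(-x)(u_x - u), θ_xx = exp(-x)(u_xx - 2u_x + u), θ_t = exp(-x)u_t.
Substituting into the PDE and dividing by exp(-x): u_t = (1/2)(u_xx - 2u_x + u) + (u_x - u) + (1/2)u.
The lower-order terms cancel, leaving the standard heat equation u_t = (1/2)u_xx.
Initial data for u: u(x,0) = exp(x)θ(x,0) = sin(x) - 3sin(3x). The boundary conditions carry over: u(0,t) = u(π,t) = 0.
Solve for u:
  Using separation of variables u = X(x)G(t):
  Eigenfunctions: sin(nx), n = 1, 2, 3, ...
  General solution: u(x, t) = Σ c_n sin(nx) exp(-n² t/2)
  Matching u(x,0) = sin(x) - 3sin(3x) term by term: c_1=1, c_3=-3.
Hence u(x,t) = exp(-t/2)sin(x) - 3exp(-9t/2)sin(3x).
Transform back: θ(x,t) = exp(-x)u(x,t).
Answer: θ(x, t) = exp(-t/2)exp(-x)sin(x) - 3exp(-9t/2)exp(-x)sin(3x)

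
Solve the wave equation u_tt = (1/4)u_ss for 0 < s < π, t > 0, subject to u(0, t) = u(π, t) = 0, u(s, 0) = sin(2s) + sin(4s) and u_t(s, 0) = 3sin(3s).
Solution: Separating variables: u = Σ [A_n cos(ω_n t) + B_n sin(ω_n t)] sin(ns), ω_n = n/2. From ICs (B_n = velocity coefficient / ω_n): A_2=1, A_4=1, B_3=2.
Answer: u(s, t) = sin(2s)cos(t) + 2sin(3s)sin(3t/2) + sin(4s)cos(2t)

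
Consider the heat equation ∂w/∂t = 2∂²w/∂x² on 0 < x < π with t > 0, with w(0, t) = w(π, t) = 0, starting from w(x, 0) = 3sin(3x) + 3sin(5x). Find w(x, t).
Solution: Using separation of variables w = X(x)T(t):
Eigenfunctions: sin(nx), n = 1, 2, 3, ...
General solution: w(x, t) = Σ c_n sin(nx) exp(-2n² t)
Matching w(x,0) = 3sin(3x) + 3sin(5x) term by term: c_3=3, c_5=3.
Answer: w(x, t) = 3exp(-18t)sin(3x) + 3exp(-50t)sin(5x)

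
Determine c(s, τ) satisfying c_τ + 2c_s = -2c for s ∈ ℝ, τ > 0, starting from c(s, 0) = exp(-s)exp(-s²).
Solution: Substitute c = exp(-s)u, i.e. u = exp(s)c.
By the product rule, c_s = exp(-s)(u_s - u), c_τ = exp(-s)u_τ.
Substituting into the PDE and dividing by exp(-s): u_τ + 2(u_s - u) = -2u.
The lower-order terms cancel, leaving the standard advection equation u_τ + 2u_s = 0.
Initial data for u: u(s,0) = exp(s)c(s,0) = exp(-s²).
Solve for u:
  By method of characteristics (waves move right with speed 2):
  Along characteristics s - 2τ = const, u is constant, so u(s,τ) = f(s - 2τ) with f = u(·, 0).
Hence u(s,τ) = exp(-(s - 2τ)²).
Transform back: c(s,τ) = exp(-s)u(s,τ).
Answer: c(s, τ) = exp(-s)exp(-(s - 2τ)²)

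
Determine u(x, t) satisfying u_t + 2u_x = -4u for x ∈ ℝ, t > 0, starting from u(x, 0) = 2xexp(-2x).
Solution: Substitute u = exp(-2x)w, i.e. w = exp(2x)u.
By the product rule, u_x = exp(-2x)(w_x - 2w), u_t = exp(-2x)w_t.
Substituting into the PDE and dividing by exp(-2x): w_t + 2(w_x - 2w) = -4w.
The lower-order terms cancel, leaving the standard advection equation w_t + 2w_x = 0.
Initial data for w: w(x,0) = exp(2x)u(x,0) = 2x.
Solve for w:
  By method of characteristics (waves move right with speed 2):
  Along characteristics x - 2t = const, w is constant, so w(x,t) = f(x - 2t) with f = w(·, 0).
Hence w(x,t) = -4t + 2x.
Transform back: u(x,t) = exp(-2x)w(x,t).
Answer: u(x, t) = -4texp(-2x) + 2xexp(-2x)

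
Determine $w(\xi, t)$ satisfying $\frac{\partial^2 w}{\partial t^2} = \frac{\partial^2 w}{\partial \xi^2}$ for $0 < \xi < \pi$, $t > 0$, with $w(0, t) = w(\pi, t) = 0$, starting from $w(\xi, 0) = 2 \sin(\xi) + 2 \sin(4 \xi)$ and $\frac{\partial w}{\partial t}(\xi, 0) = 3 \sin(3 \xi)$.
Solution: Using separation of variables $w = X(\xi)T(t)$:
Eigenfunctions: $\sin(n\xi)$, $n = 1, 2, 3, \ldots$
General solution: $w(\xi, t) = \sum [A_n \cos(n t) + B_n \sin(n t)] \sin(n\xi)$
From $w(\xi,0) = 2 \sin(\xi) + 2 \sin(4 \xi)$: $A_1=2, A_4=2$. From $w_t(\xi,0) = 3 \sin(3 \xi)$, using $w_t(\xi,0) = \sum \omega_n B_n \sin(n\xi)$ with $\omega_n = n$: $B_3 = 3/3 = 1$.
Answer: $w(\xi, t) = 2 \sin(\xi) \cos(t) + \sin(3 \xi) \sin(3 t) + 2 \sin(4 \xi) \cos(4 t)$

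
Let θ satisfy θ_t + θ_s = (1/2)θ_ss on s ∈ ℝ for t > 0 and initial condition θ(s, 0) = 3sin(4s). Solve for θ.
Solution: Change to a moving frame: let η = s - t, σ = t and write θ(s,t) = u(η,σ).
By the chain rule θ_t = u_σ - u_η, θ_s = u_η, θ_ss = u_ηη.
Then θ_t + θ_s = u_σ: the advection term cancels and the PDE becomes the heat equation u_σ = (1/2)u_ηη on η ∈ ℝ.
Initial data: u(η,0) = θ(η,0) = 3sin(4η).
On η ∈ ℝ each mode satisfies (sin(nη))″ = -n² sin(nη), so exp(-n²σ/2) sin(nη) solves the heat equation; by superposition u(η,σ) = Σ c_n exp(-n²σ/2) sin(nη).
Reading off the coefficients: c_4=3, so u(η,σ) = 3exp(-8σ)sin(4η).
Substituting back η = s - t, σ = t: θ(s,t) = u(s - t, t).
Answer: θ(s, t) = 3exp(-8t)sin(4s - 4t)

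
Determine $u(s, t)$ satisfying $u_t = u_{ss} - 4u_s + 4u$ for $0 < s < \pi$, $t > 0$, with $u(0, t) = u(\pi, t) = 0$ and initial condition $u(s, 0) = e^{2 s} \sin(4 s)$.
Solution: Substitute $u = e^{2s}w$.
Then $u_s = e^{2s}(w_s + 2w)$, $u_{ss} = e^{2s}(w_{ss} + 4w_s + 4w)$, $u_t = e^{2s}w_t$; substituting and dividing by $e^{2s}$, the lower-order terms cancel: $w_t = w_{ss}$ (standard heat equation).
Data for $w$: $w(s,0) = e^{-2s}u(s,0) = \sin(4 s)$. The boundary conditions carry over: $w(0,t) = w(\pi,t) = 0$.
Separating variables: $w = \sum c_n e^{-n^2t} \sin(ns)$. From $w(s,0) = \sin(4 s)$: $c_4=1$.
So $w(s,t) = e^{-16 t} \sin(4 s)$, and $u(s,t) = e^{2s}w(s,t)$.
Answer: $u(s, t) = e^{2 s} e^{-16 t} \sin(4 s)$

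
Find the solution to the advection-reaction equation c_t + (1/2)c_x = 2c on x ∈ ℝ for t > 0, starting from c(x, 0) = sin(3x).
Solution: Substitute c = exp(2t)u, i.e. u = exp(-2t)c.
By the product rule, c_t = exp(2t)(u_t + 2u), c_x = exp(2t)u_x.
Substituting into the PDE and dividing by exp(2t): u_t + 2u + (1/2)u_x = 2u.
The lower-order terms cancel, leaving the standard advection equation u_t + (1/2)u_x = 0.
Initial data for u: u(x,0) = c(x,0) = sin(3x).
Solve for u:
  By method of characteristics (waves move right with speed 1/2):
  Along characteristics x - (1/2)t = const, u is constant, so u(x,t) = f(x - (1/2)t) with f = u(·, 0).
Hence u(x,t) = -sin(3t/2 - 3x).
Transform back: c(x,t) = exp(2t)u(x,t).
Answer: c(x, t) = -exp(2t)sin(3t/2 - 3x)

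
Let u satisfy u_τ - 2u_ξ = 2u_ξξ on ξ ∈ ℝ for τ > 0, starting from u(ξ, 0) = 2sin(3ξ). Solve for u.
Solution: Moving frame: η = ξ + 2τ, σ = τ, u = w(η,σ), so u_τ = w_σ + 2w_η and u_ξξ = w_ηη.
Hence u_τ - 2u_ξ = w_σ and the PDE becomes the heat equation w_σ = 2w_ηη on η ∈ ℝ.
Initial data: w(η,0) = u(η,0) = 2sin(3η). Each mode sin(nη) decays as exp(-2n²σ) on ℝ, so w(η,σ) = Σ c_n exp(-2n²σ) sin(nη) with c_3=2: w(η,σ) = 2exp(-18σ)sin(3η).
Substituting back: u(ξ,τ) = w(ξ + 2τ, τ).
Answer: u(ξ, τ) = 2exp(-18τ)sin(3ξ + 6τ)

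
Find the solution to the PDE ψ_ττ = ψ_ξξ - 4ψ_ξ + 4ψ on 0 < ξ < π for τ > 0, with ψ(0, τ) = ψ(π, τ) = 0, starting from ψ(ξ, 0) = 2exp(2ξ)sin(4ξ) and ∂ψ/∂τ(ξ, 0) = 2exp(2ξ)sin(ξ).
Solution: Substitute ψ = exp(2ξ)u.
Then ψ_ξ = exp(2ξ)(u_ξ + 2u), ψ_ξξ = exp(2ξ)(u_ξξ + 4u_ξ + 4u), ψ_ττ = exp(2ξ)u_ττ; substituting and dividing by exp(2ξ), the lower-order terms cancel: u_ττ = u_ξξ (standard wave equation).
Data for u: u(ξ,0) = exp(-2ξ)ψ(ξ,0) = 2sin(4ξ); u_τ(ξ,0) = exp(-2ξ)ψ_τ(ξ,0) = 2sin(ξ). The boundary conditions carry over: u(0,τ) = u(π,τ) = 0.
Separating variables: u = Σ [A_n cos(ω_n τ) + B_n sin(ω_n τ)] sin(nξ), ω_n = n. From ICs (B_n = velocity coefficient / ω_n): A_4=2, B_1=2.
So u(ξ,τ) = 2sin(ξ)sin(τ) + 2sin(4ξ)cos(4τ), and ψ(ξ,τ) = exp(2ξ)u(ξ,τ).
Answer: ψ(ξ, τ) = 2exp(2ξ)sin(ξ)sin(τ) + 2exp(2ξ)sin(4ξ)cos(4τ)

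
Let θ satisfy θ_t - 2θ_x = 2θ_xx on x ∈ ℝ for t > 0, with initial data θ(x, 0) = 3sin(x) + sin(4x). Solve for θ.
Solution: Change to a moving frame: let η = x + 2t, σ = t and write θ(x,t) = u(η,σ).
By the chain rule θ_t = u_σ + 2u_η, θ_x = u_η, θ_xx = u_ηη.
Then θ_t - 2θ_x = u_σ: the advection term cancels and the PDE becomes the heat equation u_σ = 2u_ηη on η ∈ ℝ.
Initial data: u(η,0) = θ(η,0) = 3sin(η) + sin(4η).
On η ∈ ℝ each mode satisfies (sin(nη))″ = -n² sin(nη), so exp(-2n²σ) sin(nη) solves the heat equation; by superposition u(η,σ) = Σ c_n exp(-2n²σ) sin(nη).
Reading off the coefficients: c_1=3, c_4=1, so u(η,σ) = 3exp(-2σ)sin(η) + exp(-32σ)sin(4η).
Substituting back η = x + 2t, σ = t: θ(x,t) = u(x + 2t, t).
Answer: θ(x, t) = 3exp(-2t)sin(2t + x) + exp(-32t)sin(8t + 4x)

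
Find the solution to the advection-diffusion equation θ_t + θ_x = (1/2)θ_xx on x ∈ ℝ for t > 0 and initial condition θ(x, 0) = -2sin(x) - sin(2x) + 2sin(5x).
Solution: Moving frame: η = x - t, σ = t, θ = u(η,σ), so θ_t = u_σ - u_η and θ_xx = u_ηη.
Hence θ_t + θ_x = u_σ and the PDE becomes the heat equation u_σ = (1/2)u_ηη on η ∈ ℝ.
Initial data: u(η,0) = θ(η,0) = -2sin(η) - sin(2η) + 2sin(5η). Each mode sin(nη) decays as exp(-n²σ/2) on ℝ, so u(η,σ) = Σ c_n exp(-n²σ/2) sin(nη) with c_1=-2, c_2=-1, c_5=2: u(η,σ) = -exp(-2σ)sin(2η) - 2exp(-σ/2)sin(η) + 2exp(-25σ/2)sin(5η).
Substituting back: θ(x,t) = u(x - t, t).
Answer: θ(x, t) = exp(-2t)sin(2t - 2x) + 2exp(-t/2)sin(t - x) - 2exp(-25t/2)sin(5t - 5x)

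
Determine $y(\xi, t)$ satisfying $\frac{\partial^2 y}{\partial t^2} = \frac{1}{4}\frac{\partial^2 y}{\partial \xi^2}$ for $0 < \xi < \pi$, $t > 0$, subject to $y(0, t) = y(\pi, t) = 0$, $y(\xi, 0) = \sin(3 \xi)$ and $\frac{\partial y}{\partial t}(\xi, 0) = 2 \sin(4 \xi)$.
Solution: Using separation of variables $y = X(\xi)T(t)$:
Eigenfunctions: $\sin(n\xi)$, $n = 1, 2, 3, \ldots$
General solution: $y(\xi, t) = \sum [A_n \cos(n t/2) + B_n \sin(n t/2)] \sin(n\xi)$
From $y(\xi,0) = \sin(3 \xi)$: $A_3=1$. From $y_t(\xi,0) = 2 \sin(4 \xi)$, using $y_t(\xi,0) = \sum \omega_n B_n \sin(n\xi)$ with $\omega_n = n/2$: $B_4 = 2/2 = 1$.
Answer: $y(\xi, t) = \sin(3 \xi) \cos(3 t/2) + \sin(4 \xi) \sin(2 t)$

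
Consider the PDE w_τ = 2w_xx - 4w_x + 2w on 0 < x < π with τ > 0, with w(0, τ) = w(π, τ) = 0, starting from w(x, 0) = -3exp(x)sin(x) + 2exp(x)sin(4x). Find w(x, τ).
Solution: Substitute w = exp(x)u, i.e. u = exp(-x)w.
By the product rule, w_x = exp(x)(u_x + u), w_xx = exp(x)(u_xx + 2u_x + u), w_τ = exp(x)u_τ.
Substituting into the PDE and dividing by exp(x): u_τ = 2(u_xx + 2u_x + u) - 4(u_x + u) + 2u.
The lower-order terms cancel, leaving the standard heat equation u_τ = 2u_xx.
Initial data for u: u(x,0) = exp(-x)w(x,0) = -3sin(x) + 2sin(4x). The boundary conditions carry over: u(0,τ) = u(π,τ) = 0.
Solve for u:
  Using separation of variables u = X(x)T(τ):
  Eigenfunctions: sin(nx), n = 1, 2, 3, ...
  General solution: u(x, τ) = Σ c_n sin(nx) exp(-2n² τ)
  Matching u(x,0) = -3sin(x) + 2sin(4x) term by term: c_1=-3, c_4=2.
Hence u(x,τ) = -3exp(-2τ)sin(x) + 2exp(-32τ)sin(4x).
Transform back: w(x,τ) = exp(x)u(x,τ).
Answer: w(x, τ) = -3exp(x)exp(-2τ)sin(x) + 2exp(x)exp(-32τ)sin(4x)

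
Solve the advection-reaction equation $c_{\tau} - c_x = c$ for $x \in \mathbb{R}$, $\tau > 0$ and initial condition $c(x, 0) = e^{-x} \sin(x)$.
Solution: Substitute $c = e^{-x}u$.
Then $c_x = e^{-x}(u_x - u)$, $c_{\tau} = e^{-x}u_{\tau}$; substituting and dividing by $e^{-x}$, the lower-order terms cancel: $u_{\tau} - u_x = 0$ (standard advection equation).
Data for $u$: $u(x,0) = e^{x}c(x,0) = \sin(x)$.
By characteristics ($dx/d\tau = -1$), $u(x,\tau) = f(x + \tau)$ with $f = u( \cdot , 0)$.
So $u(x,\tau) = \sin(x + \tau)$, and $c(x,\tau) = e^{-x}u(x,\tau)$.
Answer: $c(x, \tau) = e^{-x} \sin(\tau + x)$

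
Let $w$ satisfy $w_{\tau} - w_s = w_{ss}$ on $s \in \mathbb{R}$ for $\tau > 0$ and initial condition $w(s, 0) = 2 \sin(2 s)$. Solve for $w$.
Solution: Moving frame: $\eta = s + \tau$, $\sigma = \tau$, $w = u(\eta,\sigma)$, so $w_{\tau} = u_{\sigma} + u_{\eta}$ and $w_{ss} = u_{\eta\eta}$.
Hence $w_{\tau} - w_s = u_{\sigma}$ and the PDE becomes the heat equation $u_{\sigma} = u_{\eta\eta}$ on $\eta \in \mathbb{R}$.
Initial data: $u(\eta,0) = w(\eta,0) = 2 \sin(2 \eta)$. Each mode $\sin(n\eta)$ decays as $e^{-n^2\sigma}$ on $\mathbb{R}$, so $u(\eta,\sigma) = \sum c_n e^{-n^2\sigma} \sin(n\eta)$ with $c_2=2$: $u(\eta,\sigma) = 2 e^{-4 \sigma} \sin(2 \eta)$.
Substituting back: $w(s,\tau) = u(s + \tau, \tau)$.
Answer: $w(s, \tau) = 2 e^{-4 \tau} \sin(2 \tau + 2 s)$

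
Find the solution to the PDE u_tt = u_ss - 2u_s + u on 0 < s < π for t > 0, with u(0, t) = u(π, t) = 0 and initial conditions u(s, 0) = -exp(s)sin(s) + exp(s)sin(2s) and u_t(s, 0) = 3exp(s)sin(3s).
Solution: Substitute u = exp(s)w, i.e. w = exp(-s)u.
By the product rule, u_s = exp(s)(w_s + w), u_ss = exp(s)(w_ss + 2w_s + w), u_tt = exp(s)w_tt.
Substituting into the PDE and dividing by exp(s): w_tt = (w_ss + 2w_s + w) - 2(w_s + w) + w.
The lower-order terms cancel, leaving the standard wave equation w_tt = w_ss.
Initial data for w: w(s,0) = exp(-s)u(s,0) = -sin(s) + sin(2s); w_t(s,0) = exp(-s)u_t(s,0) = 3sin(3s). The boundary conditions carry over: w(0,t) = w(π,t) = 0.
Solve for w:
  Using separation of variables w = X(s)T(t):
  Eigenfunctions: sin(ns), n = 1, 2, 3, ...
  General solution: w(s, t) = Σ [A_n cos(n t) + B_n sin(n t)] sin(ns)
  From w(s,0) = -sin(s) + sin(2s): A_1=-1, A_2=1. From w_t(s,0) = 3sin(3s), using w_t(s,0) = Σ ω_n B_n sin(ns) with ω_n = n: B_3 = 3/3 = 1.
Hence w(s,t) = -sin(s)cos(t) + sin(2s)cos(2t) + sin(3s)sin(3t).
Transform back: u(s,t) = exp(s)w(s,t).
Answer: u(s, t) = -exp(s)sin(s)cos(t) + exp(s)sin(2s)cos(2t) + exp(s)sin(3s)sin(3t)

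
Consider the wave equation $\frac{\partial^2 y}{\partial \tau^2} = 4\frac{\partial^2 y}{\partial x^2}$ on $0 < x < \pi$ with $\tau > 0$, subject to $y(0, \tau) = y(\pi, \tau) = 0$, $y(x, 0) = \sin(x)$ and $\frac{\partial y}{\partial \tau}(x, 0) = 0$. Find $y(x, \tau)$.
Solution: Using separation of variables $y = X(x)T(\tau)$:
Eigenfunctions: $\sin(nx)$, $n = 1, 2, 3, \ldots$
General solution: $y(x, \tau) = \sum [A_n \cos(2n \tau) + B_n \sin(2n \tau)] \sin(nx)$
From $y(x,0) = \sin(x)$: $A_1=1$. From $y_{\tau}(x,0) = 0$: all $B_n = 0$.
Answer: $y(x, \tau) = \sin(x) \cos(2 \tau)$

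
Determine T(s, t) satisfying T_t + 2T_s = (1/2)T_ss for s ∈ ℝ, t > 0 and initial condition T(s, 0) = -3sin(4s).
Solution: Moving frame: η = s - 2t, σ = t, T = u(η,σ), so T_t = u_σ - 2u_η and T_ss = u_ηη.
Hence T_t + 2T_s = u_σ and the PDE becomes the heat equation u_σ = (1/2)u_ηη on η ∈ ℝ.
Initial data: u(η,0) = T(η,0) = -3sin(4η). Each mode sin(nη) decays as exp(-n²σ/2) on ℝ, so u(η,σ) = Σ c_n exp(-n²σ/2) sin(nη) with c_4=-3: u(η,σ) = -3exp(-8σ)sin(4η).
Substituting back: T(s,t) = u(s - 2t, t).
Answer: T(s, t) = -3exp(-8t)sin(4s - 8t)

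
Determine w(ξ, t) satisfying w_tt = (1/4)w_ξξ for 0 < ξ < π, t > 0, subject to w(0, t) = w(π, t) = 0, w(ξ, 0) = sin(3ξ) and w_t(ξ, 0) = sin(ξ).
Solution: Separating variables: w = Σ [A_n cos(ω_n t) + B_n sin(ω_n t)] sin(nξ), ω_n = n/2. From ICs (B_n = velocity coefficient / ω_n): A_3=1, B_1=2.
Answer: w(ξ, t) = 2sin(t/2)sin(ξ) + sin(3ξ)cos(3t/2)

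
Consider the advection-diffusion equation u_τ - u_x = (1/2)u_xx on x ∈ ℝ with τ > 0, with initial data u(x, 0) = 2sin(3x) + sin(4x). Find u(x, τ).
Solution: Change to a moving frame: let η = x + τ, σ = τ and write u(x,τ) = w(η,σ).
By the chain rule u_τ = w_σ + w_η, u_x = w_η, u_xx = w_ηη.
Then u_τ - u_x = w_σ: the advection term cancels and the PDE becomes the heat equation w_σ = (1/2)w_ηη on η ∈ ℝ.
Initial data: w(η,0) = u(η,0) = 2sin(3η) + sin(4η).
On η ∈ ℝ each mode satisfies (sin(nη))″ = -n² sin(nη), so exp(-n²σ/2) sin(nη) solves the heat equation; by superposition w(η,σ) = Σ c_n exp(-n²σ/2) sin(nη).
Reading off the coefficients: c_3=2, c_4=1, so w(η,σ) = exp(-8σ)sin(4η) + 2exp(-9σ/2)sin(3η).
Substituting back η = x + τ, σ = τ: u(x,τ) = w(x + τ, τ).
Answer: u(x, τ) = exp(-8τ)sin(4x + 4τ) + 2exp(-9τ/2)sin(3x + 3τ)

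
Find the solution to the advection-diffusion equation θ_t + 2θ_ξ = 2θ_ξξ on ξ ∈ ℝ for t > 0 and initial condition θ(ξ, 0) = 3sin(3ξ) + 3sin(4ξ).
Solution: Change to a moving frame: let η = ξ - 2t, σ = t and write θ(ξ,t) = u(η,σ).
By the chain rule θ_t = u_σ - 2u_η, θ_ξ = u_η, θ_ξξ = u_ηη.
Then θ_t + 2θ_ξ = u_σ: the advection term cancels and the PDE becomes the heat equation u_σ = 2u_ηη on η ∈ ℝ.
Initial data: u(η,0) = θ(η,0) = 3sin(3η) + 3sin(4η).
On η ∈ ℝ each mode satisfies (sin(nη))″ = -n² sin(nη), so exp(-2n²σ) sin(nη) solves the heat equation; by superposition u(η,σ) = Σ c_n exp(-2n²σ) sin(nη).
Reading off the coefficients: c_3=3, c_4=3, so u(η,σ) = 3exp(-18σ)sin(3η) + 3exp(-32σ)sin(4η).
Substituting back η = ξ - 2t, σ = t: θ(ξ,t) = u(ξ - 2t, t).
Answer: θ(ξ, t) = -3exp(-18t)sin(6t - 3ξ) - 3exp(-32t)sin(8t - 4ξ)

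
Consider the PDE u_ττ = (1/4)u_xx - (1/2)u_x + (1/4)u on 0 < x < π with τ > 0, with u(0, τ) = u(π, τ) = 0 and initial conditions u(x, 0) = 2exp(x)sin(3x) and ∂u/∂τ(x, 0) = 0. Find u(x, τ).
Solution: Substitute u = exp(x)w.
Then u_x = exp(x)(w_x + w), u_xx = exp(x)(w_xx + 2w_x + w), u_ττ = exp(x)w_ττ; substituting and dividing by exp(x), the lower-order terms cancel: w_ττ = (1/4)w_xx (standard wave equation).
Data for w: w(x,0) = exp(-x)u(x,0) = 2sin(3x); w_τ(x,0) = exp(-x)u_τ(x,0) = 0. The boundary conditions carry over: w(0,τ) = w(π,τ) = 0.
Separating variables: w = Σ [A_n cos(ω_n τ) + B_n sin(ω_n τ)] sin(nx), ω_n = n/2. From ICs: A_3=2.
So w(x,τ) = 2sin(3x)cos(3τ/2), and u(x,τ) = exp(x)w(x,τ).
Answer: u(x, τ) = 2exp(x)sin(3x)cos(3τ/2)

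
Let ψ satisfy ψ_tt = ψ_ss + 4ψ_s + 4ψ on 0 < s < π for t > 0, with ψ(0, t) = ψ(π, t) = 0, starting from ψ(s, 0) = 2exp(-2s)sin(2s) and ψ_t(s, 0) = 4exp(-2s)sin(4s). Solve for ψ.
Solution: Substitute ψ = exp(-2s)u, i.e. u = exp(2s)ψ.
By the product rule, ψ_s = exp(-2s)(u_s - 2u), ψ_ss = exp(-2s)(u_ss - 4u_s + 4u), ψ_tt = exp(-2s)u_tt.
Substituting into the PDE and dividing by exp(-2s): u_tt = (u_ss - 4u_s + 4u) + 4(u_s - 2u) + 4u.
The lower-order terms cancel, leaving the standard wave equation u_tt = u_ss.
Initial data for u: u(s,0) = exp(2s)ψ(s,0) = 2sin(2s); u_t(s,0) = exp(2s)ψ_t(s,0) = 4sin(4s). The boundary conditions carry over: u(0,t) = u(π,t) = 0.
Solve for u:
  Using separation of variables u = X(s)T(t):
  Eigenfunctions: sin(ns), n = 1, 2, 3, ...
  General solution: u(s, t) = Σ [A_n cos(n t) + B_n sin(n t)] sin(ns)
  From u(s,0) = 2sin(2s): A_2=2. From u_t(s,0) = 4sin(4s), using u_t(s,0) = Σ ω_n B_n sin(ns) with ω_n = n: B_4 = 4/4 = 1.
Hence u(s,t) = 2sin(2s)cos(2t) + sin(4s)sin(4t).
Transform back: ψ(s,t) = exp(-2s)u(s,t).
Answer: ψ(s, t) = 2exp(-2s)sin(2s)cos(2t) + exp(-2s)sin(4s)sin(4t)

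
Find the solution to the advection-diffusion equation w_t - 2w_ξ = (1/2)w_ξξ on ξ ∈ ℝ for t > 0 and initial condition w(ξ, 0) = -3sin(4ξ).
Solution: Moving frame: η = ξ + 2t, σ = t, w = u(η,σ), so w_t = u_σ + 2u_η and w_ξξ = u_ηη.
Hence w_t - 2w_ξ = u_σ and the PDE becomes the heat equation u_σ = (1/2)u_ηη on η ∈ ℝ.
Initial data: u(η,0) = w(η,0) = -3sin(4η). Each mode sin(nη) decays as exp(-n²σ/2) on ℝ, so u(η,σ) = Σ c_n exp(-n²σ/2) sin(nη) with c_4=-3: u(η,σ) = -3exp(-8σ)sin(4η).
Substituting back: w(ξ,t) = u(ξ + 2t, t).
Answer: w(ξ, t) = -3exp(-8t)sin(8t + 4ξ)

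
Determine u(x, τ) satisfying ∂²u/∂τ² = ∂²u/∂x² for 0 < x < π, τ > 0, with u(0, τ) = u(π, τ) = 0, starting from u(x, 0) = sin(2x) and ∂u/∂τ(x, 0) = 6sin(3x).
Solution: Separating variables: u = Σ [A_n cos(ω_n τ) + B_n sin(ω_n τ)] sin(nx), ω_n = n. From ICs (B_n = velocity coefficient / ω_n): A_2=1, B_3=2.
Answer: u(x, τ) = sin(2x)cos(2τ) + 2sin(3x)sin(3τ)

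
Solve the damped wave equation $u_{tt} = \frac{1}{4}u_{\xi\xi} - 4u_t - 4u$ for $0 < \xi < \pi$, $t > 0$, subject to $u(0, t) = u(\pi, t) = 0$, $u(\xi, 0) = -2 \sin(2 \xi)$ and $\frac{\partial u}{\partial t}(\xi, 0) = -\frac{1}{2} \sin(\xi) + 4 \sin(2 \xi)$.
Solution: Substitute $u = e^{-2t}w$.
Then $u_t = e^{-2t}(w_t - 2w)$, $u_{tt} = e^{-2t}(w_{tt} - 4w_t + 4w)$, $u_{\xi\xi} = e^{-2t}w_{\xi\xi}$; substituting and dividing by $e^{-2t}$, the lower-order terms cancel: $w_{tt} = \frac{1}{4}w_{\xi\xi}$ (standard wave equation).
Data for $w$: $w(\xi,0) = u(\xi,0) = -2 \sin(2 \xi)$; $w_t(\xi,0) = u_t(\xi,0) + 2u(\xi,0) = -\frac{1}{2} \sin(\xi)$. The boundary conditions carry over: $w(0,t) = w(\pi,t) = 0$.
Separating variables: $w = \sum [A_n \cos(\omega_n t) + B_n \sin(\omega_n t)] \sin(n\xi)$, $\omega_n = n/2$. From ICs ($B_n$ = velocity coefficient / $\omega_n$): $A_2=-2, B_1=-1$.
So $w(\xi,t) = - \sin(t/2) \sin(\xi) - 2 \sin(2 \xi) \cos(t)$, and $u(\xi,t) = e^{-2t}w(\xi,t)$.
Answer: $u(\xi, t) = - e^{-2 t} \sin(\xi) \sin(t/2) - 2 e^{-2 t} \sin(2 \xi) \cos(t)$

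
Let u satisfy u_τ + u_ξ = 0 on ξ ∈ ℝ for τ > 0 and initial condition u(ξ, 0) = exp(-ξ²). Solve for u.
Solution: By characteristics (dξ/dτ = 1), u(ξ,τ) = f(ξ - τ) with f = u(·, 0).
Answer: u(ξ, τ) = exp(-(ξ - τ)²)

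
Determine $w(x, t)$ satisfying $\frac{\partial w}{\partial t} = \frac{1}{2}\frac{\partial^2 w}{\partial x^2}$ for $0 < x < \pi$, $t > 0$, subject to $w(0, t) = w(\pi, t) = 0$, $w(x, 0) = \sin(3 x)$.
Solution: Using separation of variables $w = X(x)T(t)$:
Eigenfunctions: $\sin(nx)$, $n = 1, 2, 3, \ldots$
General solution: $w(x, t) = \sum c_n \sin(nx) e^{-n^2 t/2}$
Matching $w(x,0) = \sin(3 x)$ term by term: $c_3=1$.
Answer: $w(x, t) = e^{-9 t/2} \sin(3 x)$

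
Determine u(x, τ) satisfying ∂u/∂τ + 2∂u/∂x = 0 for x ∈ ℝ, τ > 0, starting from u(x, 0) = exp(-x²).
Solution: By method of characteristics (waves move right with speed 2):
Along characteristics x - 2τ = const, u is constant, so u(x,τ) = f(x - 2τ) with f = u(·, 0).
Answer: u(x, τ) = exp(-(x - 2τ)²)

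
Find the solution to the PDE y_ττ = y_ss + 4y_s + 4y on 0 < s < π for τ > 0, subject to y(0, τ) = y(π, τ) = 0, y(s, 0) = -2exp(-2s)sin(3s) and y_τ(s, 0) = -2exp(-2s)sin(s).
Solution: Substitute y = exp(-2s)u.
Then y_s = exp(-2s)(u_s - 2u), y_ss = exp(-2s)(u_ss - 4u_s + 4u), y_ττ = exp(-2s)u_ττ; substituting and dividing by exp(-2s), the lower-order terms cancel: u_ττ = u_ss (standard wave equation).
Data for u: u(s,0) = exp(2s)y(s,0) = -2sin(3s); u_τ(s,0) = exp(2s)y_τ(s,0) = -2sin(s). The boundary conditions carry over: u(0,τ) = u(π,τ) = 0.
Separating variables: u = Σ [A_n cos(ω_n τ) + B_n sin(ω_n τ)] sin(ns), ω_n = n. From ICs (B_n = velocity coefficient / ω_n): A_3=-2, B_1=-2.
So u(s,τ) = -2sin(s)sin(τ) - 2sin(3s)cos(3τ), and y(s,τ) = exp(-2s)u(s,τ).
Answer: y(s, τ) = -2exp(-2s)sin(s)sin(τ) - 2exp(-2s)sin(3s)cos(3τ)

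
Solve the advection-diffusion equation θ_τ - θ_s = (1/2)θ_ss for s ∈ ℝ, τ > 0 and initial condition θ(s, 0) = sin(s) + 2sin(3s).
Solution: Change to a moving frame: let η = s + τ, σ = τ and write θ(s,τ) = u(η,σ).
By the chain rule θ_τ = u_σ + u_η, θ_s = u_η, θ_ss = u_ηη.
Then θ_τ - θ_s = u_σ: the advection term cancels and the PDE becomes the heat equation u_σ = (1/2)u_ηη on η ∈ ℝ.
Initial data: u(η,0) = θ(η,0) = sin(η) + 2sin(3η).
On η ∈ ℝ each mode satisfies (sin(nη))″ = -n² sin(nη), so exp(-n²σ/2) sin(nη) solves the heat equation; by superposition u(η,σ) = Σ c_n exp(-n²σ/2) sin(nη).
Reading off the coefficients: c_1=1, c_3=2, so u(η,σ) = exp(-σ/2)sin(η) + 2exp(-9σ/2)sin(3η).
Substituting back η = s + τ, σ = τ: θ(s,τ) = u(s + τ, τ).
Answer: θ(s, τ) = exp(-τ/2)sin(s + τ) + 2exp(-9τ/2)sin(3s + 3τ)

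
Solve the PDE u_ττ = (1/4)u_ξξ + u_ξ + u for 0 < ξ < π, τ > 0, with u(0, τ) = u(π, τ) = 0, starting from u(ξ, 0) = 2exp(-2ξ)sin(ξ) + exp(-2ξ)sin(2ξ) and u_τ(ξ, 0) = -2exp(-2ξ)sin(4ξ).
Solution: Substitute u = exp(-2ξ)w.
Then u_ξ = exp(-2ξ)(w_ξ - 2w), u_ξξ = exp(-2ξ)(w_ξξ - 4w_ξ + 4w), u_ττ = exp(-2ξ)w_ττ; substituting and dividing by exp(-2ξ), the lower-order terms cancel: w_ττ = (1/4)w_ξξ (standard wave equation).
Data for w: w(ξ,0) = exp(2ξ)u(ξ,0) = 2sin(ξ) + sin(2ξ); w_τ(ξ,0) = exp(2ξ)u_τ(ξ,0) = -2sin(4ξ). The boundary conditions carry over: w(0,τ) = w(π,τ) = 0.
Separating variables: w = Σ [A_n cos(ω_n τ) + B_n sin(ω_n τ)] sin(nξ), ω_n = n/2. From ICs (B_n = velocity coefficient / ω_n): A_1=2, A_2=1, B_4=-1.
So w(ξ,τ) = 2sin(ξ)cos(τ/2) + sin(2ξ)cos(τ) - sin(4ξ)sin(2τ), and u(ξ,τ) = exp(-2ξ)w(ξ,τ).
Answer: u(ξ, τ) = 2exp(-2ξ)sin(ξ)cos(τ/2) + exp(-2ξ)sin(2ξ)cos(τ) - exp(-2ξ)sin(4ξ)sin(2τ)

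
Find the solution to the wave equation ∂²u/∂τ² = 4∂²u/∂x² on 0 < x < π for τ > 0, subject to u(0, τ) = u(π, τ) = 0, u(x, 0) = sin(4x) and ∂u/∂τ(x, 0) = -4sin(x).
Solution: Separating variables: u = Σ [A_n cos(ω_n τ) + B_n sin(ω_n τ)] sin(nx), ω_n = 2n. From ICs (B_n = velocity coefficient / ω_n): A_4=1, B_1=-2.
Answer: u(x, τ) = -2sin(x)sin(2τ) + sin(4x)cos(8τ)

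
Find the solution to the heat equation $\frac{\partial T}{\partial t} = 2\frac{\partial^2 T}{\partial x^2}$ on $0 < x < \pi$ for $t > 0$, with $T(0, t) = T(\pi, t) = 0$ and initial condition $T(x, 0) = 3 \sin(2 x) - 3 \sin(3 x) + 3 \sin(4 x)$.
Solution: Separating variables: $T = \sum c_n e^{-2n^2t} \sin(nx)$. From $T(x,0) = 3 \sin(2 x) - 3 \sin(3 x) + 3 \sin(4 x)$: $c_2=3, c_3=-3, c_4=3$.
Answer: $T(x, t) = 3 e^{-8 t} \sin(2 x) - 3 e^{-18 t} \sin(3 x) + 3 e^{-32 t} \sin(4 x)$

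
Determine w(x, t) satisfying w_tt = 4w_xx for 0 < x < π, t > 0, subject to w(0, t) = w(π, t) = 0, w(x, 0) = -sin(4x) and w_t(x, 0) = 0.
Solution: Using separation of variables w = X(x)T(t):
Eigenfunctions: sin(nx), n = 1, 2, 3, ...
General solution: w(x, t) = Σ [A_n cos(2n t) + B_n sin(2n t)] sin(nx)
From w(x,0) = -sin(4x): A_4=-1. From w_t(x,0) = 0: all B_n = 0.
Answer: w(x, t) = -sin(4x)cos(8t)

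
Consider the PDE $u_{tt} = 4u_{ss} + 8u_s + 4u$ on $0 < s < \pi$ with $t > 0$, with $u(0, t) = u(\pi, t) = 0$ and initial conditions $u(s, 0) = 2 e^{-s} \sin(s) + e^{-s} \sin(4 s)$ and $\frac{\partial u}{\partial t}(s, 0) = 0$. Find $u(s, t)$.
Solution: Substitute $u = e^{-s}w$, i.e. $w = e^{s}u$.
By the product rule, $u_s = e^{-s}(w_s - w)$, $u_{ss} = e^{-s}(w_{ss} - 2w_s + w)$, $u_{tt} = e^{-s}w_{tt}$.
Substituting into the PDE and dividing by $e^{-s}$: $w_{tt} = 4(w_{ss} - 2w_s + w) + 8(w_s - w) + 4w$.
The lower-order terms cancel, leaving the standard wave equation $w_{tt} = 4w_{ss}$.
Initial data for $w$: $w(s,0) = e^{s}u(s,0) = 2 \sin(s) + \sin(4 s)$; $w_t(s,0) = e^{s}u_t(s,0) = 0$. The boundary conditions carry over: $w(0,t) = w(\pi,t) = 0$.
Solve for $w$:
  Using separation of variables $w = X(s)T(t)$:
  Eigenfunctions: $\sin(ns)$, $n = 1, 2, 3, \ldots$
  General solution: $w(s, t) = \sum [A_n \cos(2n t) + B_n \sin(2n t)] \sin(ns)$
  From $w(s,0) = 2 \sin(s) + \sin(4 s)$: $A_1=2, A_4=1$. From $w_t(s,0) = 0$: all $B_n = 0$.
Hence $w(s,t) = 2 \sin(s) \cos(2 t) + \sin(4 s) \cos(8 t)$.
Transform back: $u(s,t) = e^{-s}w(s,t)$.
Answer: $u(s, t) = 2 e^{-s} \sin(s) \cos(2 t) + e^{-s} \sin(4 s) \cos(8 t)$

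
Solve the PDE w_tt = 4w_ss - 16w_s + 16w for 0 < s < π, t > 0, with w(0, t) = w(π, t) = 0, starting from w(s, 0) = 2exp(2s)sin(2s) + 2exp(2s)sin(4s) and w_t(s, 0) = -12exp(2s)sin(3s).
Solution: Substitute w = exp(2s)u.
Then w_s = exp(2s)(u_s + 2u), w_ss = exp(2s)(u_ss + 4u_s + 4u), w_tt = exp(2s)u_tt; substituting and dividing by exp(2s), the lower-order terms cancel: u_tt = 4u_ss (standard wave equation).
Data for u: u(s,0) = exp(-2s)w(s,0) = 2sin(2s) + 2sin(4s); u_t(s,0) = exp(-2s)w_t(s,0) = -12sin(3s). The boundary conditions carry over: u(0,t) = u(π,t) = 0.
Separating variables: u = Σ [A_n cos(ω_n t) + B_n sin(ω_n t)] sin(ns), ω_n = 2n. From ICs (B_n = velocity coefficient / ω_n): A_2=2, A_4=2, B_3=-2.
So u(s,t) = 2sin(2s)cos(4t) - 2sin(3s)sin(6t) + 2sin(4s)cos(8t), and w(s,t) = exp(2s)u(s,t).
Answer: w(s, t) = 2exp(2s)sin(2s)cos(4t) - 2exp(2s)sin(3s)sin(6t) + 2exp(2s)sin(4s)cos(8t)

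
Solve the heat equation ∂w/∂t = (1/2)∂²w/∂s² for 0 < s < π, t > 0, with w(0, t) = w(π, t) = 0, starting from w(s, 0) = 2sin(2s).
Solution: Using separation of variables w = X(s)T(t):
Eigenfunctions: sin(ns), n = 1, 2, 3, ...
General solution: w(s, t) = Σ c_n sin(ns) exp(-n² t/2)
Matching w(s,0) = 2sin(2s) term by term: c_2=2.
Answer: w(s, t) = 2exp(-2t)sin(2s)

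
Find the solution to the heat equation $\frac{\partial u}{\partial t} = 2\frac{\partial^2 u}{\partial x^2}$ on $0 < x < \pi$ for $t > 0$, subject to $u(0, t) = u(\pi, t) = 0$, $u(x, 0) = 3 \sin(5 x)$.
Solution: Separating variables: $u = \sum c_n e^{-2n^2t} \sin(nx)$. From $u(x,0) = 3 \sin(5 x)$: $c_5=3$.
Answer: $u(x, t) = 3 e^{-50 t} \sin(5 x)$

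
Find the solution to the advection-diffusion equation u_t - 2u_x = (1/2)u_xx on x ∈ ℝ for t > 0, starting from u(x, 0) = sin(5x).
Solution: Moving frame: η = x + 2t, σ = t, u = w(η,σ), so u_t = w_σ + 2w_η and u_xx = w_ηη.
Hence u_t - 2u_x = w_σ and the PDE becomes the heat equation w_σ = (1/2)w_ηη on η ∈ ℝ.
Initial data: w(η,0) = u(η,0) = sin(5η). Each mode sin(nη) decays as exp(-n²σ/2) on ℝ, so w(η,σ) = Σ c_n exp(-n²σ/2) sin(nη) with c_5=1: w(η,σ) = exp(-25σ/2)sin(5η).
Substituting back: u(x,t) = w(x + 2t, t).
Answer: u(x, t) = exp(-25t/2)sin(10t + 5x)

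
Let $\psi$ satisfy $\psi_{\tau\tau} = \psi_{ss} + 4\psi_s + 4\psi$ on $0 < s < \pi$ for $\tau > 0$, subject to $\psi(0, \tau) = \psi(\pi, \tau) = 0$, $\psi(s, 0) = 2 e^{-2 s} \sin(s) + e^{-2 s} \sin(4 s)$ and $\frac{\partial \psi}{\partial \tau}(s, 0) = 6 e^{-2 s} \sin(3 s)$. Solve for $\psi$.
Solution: Substitute $\psi = e^{-2s}u$.
Then $\psi_s = e^{-2s}(u_s - 2u)$, $\psi_{ss} = e^{-2s}(u_{ss} - 4u_s + 4u)$, $\psi_{\tau\tau} = e^{-2s}u_{\tau\tau}$; substituting and dividing by $e^{-2s}$, the lower-order terms cancel: $u_{\tau\tau} = u_{ss}$ (standard wave equation).
Data for $u$: $u(s,0) = e^{2s}\psi(s,0) = 2 \sin(s) + \sin(4 s)$; $u_{\tau}(s,0) = e^{2s}\psi_{\tau}(s,0) = 6 \sin(3 s)$. The boundary conditions carry over: $u(0,\tau) = u(\pi,\tau) = 0$.
Separating variables: $u = \sum [A_n \cos(\omega_n \tau) + B_n \sin(\omega_n \tau)] \sin(ns)$, $\omega_n = n$. From ICs ($B_n$ = velocity coefficient / $\omega_n$): $A_1=2, A_4=1, B_3=2$.
So $u(s,\tau) = 2 \sin(s) \cos(\tau) + 2 \sin(3 s) \sin(3 \tau) + \sin(4 s) \cos(4 \tau)$, and $\psi(s,\tau) = e^{-2s}u(s,\tau)$.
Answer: $\psi(s, \tau) = 2 e^{-2 s} \sin(3 \tau) \sin(3 s) + 2 e^{-2 s} \sin(s) \cos(\tau) + e^{-2 s} \sin(4 s) \cos(4 \tau)$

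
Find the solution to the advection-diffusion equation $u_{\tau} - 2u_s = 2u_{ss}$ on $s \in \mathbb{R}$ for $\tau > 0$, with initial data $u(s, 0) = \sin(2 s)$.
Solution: Moving frame: $\eta = s + 2\tau$, $\sigma = \tau$, $u = w(\eta,\sigma)$, so $u_{\tau} = w_{\sigma} + 2w_{\eta}$ and $u_{ss} = w_{\eta\eta}$.
Hence $u_{\tau} - 2u_s = w_{\sigma}$ and the PDE becomes the heat equation $w_{\sigma} = 2w_{\eta\eta}$ on $\eta \in \mathbb{R}$.
Initial data: $w(\eta,0) = u(\eta,0) = \sin(2 \eta)$. Each mode $\sin(n\eta)$ decays as $e^{-2n^2\sigma}$ on $\mathbb{R}$, so $w(\eta,\sigma) = \sum c_n e^{-2n^2\sigma} \sin(n\eta)$ with $c_2=1$: $w(\eta,\sigma) = e^{-8 \sigma} \sin(2 \eta)$.
Substituting back: $u(s,\tau) = w(s + 2\tau, \tau)$.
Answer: $u(s, \tau) = e^{-8 \tau} \sin(4 \tau + 2 s)$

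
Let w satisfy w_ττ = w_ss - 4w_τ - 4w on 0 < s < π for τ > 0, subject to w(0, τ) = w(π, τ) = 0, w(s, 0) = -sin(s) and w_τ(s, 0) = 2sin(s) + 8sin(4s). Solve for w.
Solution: Substitute w = exp(-2τ)u, i.e. u = exp(2τ)w.
By the product rule, w_τ = exp(-2τ)(u_τ - 2u), w_ττ = exp(-2τ)(u_ττ - 4u_τ + 4u), w_ss = exp(-2τ)u_ss.
Substituting into the PDE and dividing by exp(-2τ): u_ττ - 4u_τ + 4u = u_ss - 4(u_τ - 2u) - 4u.
The lower-order terms cancel, leaving the standard wave equation u_ττ = u_ss.
Initial data for u: u(s,0) = w(s,0) = -sin(s); u_τ(s,0) = w_τ(s,0) + 2w(s,0) = 8sin(4s). The boundary conditions carry over: u(0,τ) = u(π,τ) = 0.
Solve for u:
  Using separation of variables u = X(s)T(τ):
  Eigenfunctions: sin(ns), n = 1, 2, 3, ...
  General solution: u(s, τ) = Σ [A_n cos(n τ) + B_n sin(n τ)] sin(ns)
  From u(s,0) = -sin(s): A_1=-1. From u_τ(s,0) = 8sin(4s), using u_τ(s,0) = Σ ω_n B_n sin(ns) with ω_n = n: B_4 = 8/4 = 2.
Hence u(s,τ) = -sin(s)cos(τ) + 2sin(4s)sin(4τ).
Transform back: w(s,τ) = exp(-2τ)u(s,τ).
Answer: w(s, τ) = -exp(-2τ)sin(s)cos(τ) + 2exp(-2τ)sin(4s)sin(4τ)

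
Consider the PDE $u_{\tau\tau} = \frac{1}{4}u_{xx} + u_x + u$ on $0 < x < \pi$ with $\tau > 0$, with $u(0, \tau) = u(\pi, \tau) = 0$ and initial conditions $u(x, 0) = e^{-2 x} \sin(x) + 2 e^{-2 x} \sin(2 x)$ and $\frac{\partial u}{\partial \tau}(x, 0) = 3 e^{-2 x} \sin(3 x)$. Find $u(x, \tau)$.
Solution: Substitute $u = e^{-2x}w$.
Then $u_x = e^{-2x}(w_x - 2w)$, $u_{xx} = e^{-2x}(w_{xx} - 4w_x + 4w)$, $u_{\tau\tau} = e^{-2x}w_{\tau\tau}$; substituting and dividing by $e^{-2x}$, the lower-order terms cancel: $w_{\tau\tau} = \frac{1}{4}w_{xx}$ (standard wave equation).
Data for $w$: $w(x,0) = e^{2x}u(x,0) = \sin(x) + 2 \sin(2 x)$; $w_{\tau}(x,0) = e^{2x}u_{\tau}(x,0) = 3 \sin(3 x)$. The boundary conditions carry over: $w(0,\tau) = w(\pi,\tau) = 0$.
Separating variables: $w = \sum [A_n \cos(\omega_n \tau) + B_n \sin(\omega_n \tau)] \sin(nx)$, $\omega_n = n/2$. From ICs ($B_n$ = velocity coefficient / $\omega_n$): $A_1=1, A_2=2, B_3=2$.
So $w(x,\tau) = \sin(x) \cos(\tau/2) + 2 \sin(2 x) \cos(\tau) + 2 \sin(3 x) \sin(3 \tau/2)$, and $u(x,\tau) = e^{-2x}w(x,\tau)$.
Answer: $u(x, \tau) = 2 e^{-2 x} \sin(3 \tau/2) \sin(3 x) + e^{-2 x} \sin(x) \cos(\tau/2) + 2 e^{-2 x} \sin(2 x) \cos(\tau)$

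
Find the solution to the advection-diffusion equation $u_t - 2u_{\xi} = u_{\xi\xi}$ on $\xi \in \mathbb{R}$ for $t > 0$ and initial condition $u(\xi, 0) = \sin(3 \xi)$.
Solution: Moving frame: $\eta = \xi + 2t$, $\sigma = t$, $u = w(\eta,\sigma)$, so $u_t = w_{\sigma} + 2w_{\eta}$ and $u_{\xi\xi} = w_{\eta\eta}$.
Hence $u_t - 2u_{\xi} = w_{\sigma}$ and the PDE becomes the heat equation $w_{\sigma} = w_{\eta\eta}$ on $\eta \in \mathbb{R}$.
Initial data: $w(\eta,0) = u(\eta,0) = \sin(3 \eta)$. Each mode $\sin(n\eta)$ decays as $e^{-n^2\sigma}$ on $\mathbb{R}$, so $w(\eta,\sigma) = \sum c_n e^{-n^2\sigma} \sin(n\eta)$ with $c_3=1$: $w(\eta,\sigma) = e^{-9 \sigma} \sin(3 \eta)$.
Substituting back: $u(\xi,t) = w(\xi + 2t, t)$.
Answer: $u(\xi, t) = e^{-9 t} \sin(3 \xi + 6 t)$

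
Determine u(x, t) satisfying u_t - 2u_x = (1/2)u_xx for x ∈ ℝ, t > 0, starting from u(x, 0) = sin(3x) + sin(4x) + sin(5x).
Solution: Change to a moving frame: let η = x + 2t, σ = t and write u(x,t) = w(η,σ).
By the chain rule u_t = w_σ + 2w_η, u_x = w_η, u_xx = w_ηη.
Then u_t - 2u_x = w_σ: the advection term cancels and the PDE becomes the heat equation w_σ = (1/2)w_ηη on η ∈ ℝ.
Initial data: w(η,0) = u(η,0) = sin(3η) + sin(4η) + sin(5η).
On η ∈ ℝ each mode satisfies (sin(nη))″ = -n² sin(nη), so exp(-n²σ/2) sin(nη) solves the heat equation; by superposition w(η,σ) = Σ c_n exp(-n²σ/2) sin(nη).
Reading off the coefficients: c_3=1, c_4=1, c_5=1, so w(η,σ) = exp(-8σ)sin(4η) + exp(-9σ/2)sin(3η) + exp(-25σ/2)sin(5η).
Substituting back η = x + 2t, σ = t: u(x,t) = w(x + 2t, t).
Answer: u(x, t) = exp(-8t)sin(8t + 4x) + exp(-9t/2)sin(6t + 3x) + exp(-25t/2)sin(10t + 5x)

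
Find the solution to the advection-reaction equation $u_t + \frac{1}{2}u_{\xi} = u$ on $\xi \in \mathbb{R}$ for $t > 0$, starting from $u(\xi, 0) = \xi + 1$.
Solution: Substitute $u = e^{t}w$.
Then $u_t = e^{t}(w_t + w)$, $u_{\xi} = e^{t}w_{\xi}$; substituting and dividing by $e^{t}$, the lower-order terms cancel: $w_t + \frac{1}{2}w_{\xi} = 0$ (standard advection equation).
Data for $w$: $w(\xi,0) = u(\xi,0) = \xi + 1$.
By characteristics ($d\xi/dt = 1/2$), $w(\xi,t) = f(\xi - \frac{1}{2}t)$ with $f = w( \cdot , 0)$.
So $w(\xi,t) = -\frac{1}{2} t + \xi + 1$, and $u(\xi,t) = e^{t}w(\xi,t)$.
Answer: $u(\xi, t) = \xi e^{t} - \frac{1}{2} t e^{t} + e^{t}$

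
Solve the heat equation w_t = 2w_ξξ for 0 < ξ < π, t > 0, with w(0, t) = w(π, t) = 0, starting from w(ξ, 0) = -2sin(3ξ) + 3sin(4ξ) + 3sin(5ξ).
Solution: Separating variables: w = Σ c_n exp(-2n²t) sin(nξ). From w(ξ,0) = -2sin(3ξ) + 3sin(4ξ) + 3sin(5ξ): c_3=-2, c_4=3, c_5=3.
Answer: w(ξ, t) = -2exp(-18t)sin(3ξ) + 3exp(-32t)sin(4ξ) + 3exp(-50t)sin(5ξ)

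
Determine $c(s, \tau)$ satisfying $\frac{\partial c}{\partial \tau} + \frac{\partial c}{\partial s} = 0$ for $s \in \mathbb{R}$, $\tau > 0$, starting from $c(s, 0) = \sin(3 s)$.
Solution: By characteristics ($ds/d\tau = 1$), $c(s,\tau) = f(s - \tau)$ with $f = c( \cdot , 0)$.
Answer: $c(s, \tau) = - \sin(3 \tau - 3 s)$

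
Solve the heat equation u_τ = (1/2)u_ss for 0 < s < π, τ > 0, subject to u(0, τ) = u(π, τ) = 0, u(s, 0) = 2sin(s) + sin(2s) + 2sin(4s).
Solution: Separating variables: u = Σ c_n exp(-n²τ/2) sin(ns). From u(s,0) = 2sin(s) + sin(2s) + 2sin(4s): c_1=2, c_2=1, c_4=2.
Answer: u(s, τ) = exp(-2τ)sin(2s) + 2exp(-8τ)sin(4s) + 2exp(-τ/2)sin(s)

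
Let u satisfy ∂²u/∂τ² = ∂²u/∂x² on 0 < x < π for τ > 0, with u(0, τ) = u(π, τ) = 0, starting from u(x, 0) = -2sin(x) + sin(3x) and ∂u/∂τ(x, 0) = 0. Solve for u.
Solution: Using separation of variables u = X(x)T(τ):
Eigenfunctions: sin(nx), n = 1, 2, 3, ...
General solution: u(x, τ) = Σ [A_n cos(n τ) + B_n sin(n τ)] sin(nx)
From u(x,0) = -2sin(x) + sin(3x): A_1=-2, A_3=1. From u_τ(x,0) = 0: all B_n = 0.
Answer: u(x, τ) = -2sin(x)cos(τ) + sin(3x)cos(3τ)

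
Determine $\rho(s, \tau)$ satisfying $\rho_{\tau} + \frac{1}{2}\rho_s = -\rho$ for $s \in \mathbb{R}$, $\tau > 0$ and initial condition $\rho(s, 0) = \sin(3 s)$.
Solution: Substitute $\rho = e^{-\tau}u$, i.e. $u = e^{\tau}\rho$.
By the product rule, $\rho_{\tau} = e^{-\tau}(u_{\tau} - u)$, $\rho_s = e^{-\tau}u_s$.
Substituting into the PDE and dividing by $e^{-\tau}$: $u_{\tau} - u + \frac{1}{2}u_s = -u$.
The lower-order terms cancel, leaving the standard advection equation $u_{\tau} + \frac{1}{2}u_s = 0$.
Initial data for $u$: $u(s,0) = \rho(s,0) = \sin(3 s)$.
Solve for $u$:
  By method of characteristics (waves move right with speed 1/2):
  Along characteristics $s - \frac{1}{2}\tau =$ const, $u$ is constant, so $u(s,\tau) = f(s - \frac{1}{2}\tau)$ with $f = u( \cdot , 0)$.
Hence $u(s,\tau) = \sin(3 s - 3 \tau/2)$.
Transform back: $\rho(s,\tau) = e^{-\tau}u(s,\tau)$.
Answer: $\rho(s, \tau) = - e^{-\tau} \sin(3 \tau/2 - 3 s)$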